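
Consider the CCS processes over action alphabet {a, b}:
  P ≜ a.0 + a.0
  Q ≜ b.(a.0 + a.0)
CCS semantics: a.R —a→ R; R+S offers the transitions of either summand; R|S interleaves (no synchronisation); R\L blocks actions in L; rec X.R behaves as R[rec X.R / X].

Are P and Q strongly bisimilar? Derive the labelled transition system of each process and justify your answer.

LTS(P): 2 reachable states
  u0 = a.0 + a.0 | —a→ u1
  u1 = 0 | ∅
LTS(Q): 3 reachable states
  v0 = b.(a.0 + a.0) | —b→ v1
  v1 = a.0 + a.0 | —a→ v2
  v2 = 0 | ∅
Partition-refinement fixed point:
  B0 = {u0, v1}
  B1 = {u1, v2}
  B2 = {v0}
u0 ∈ B0, v0 ∈ B2 → different blocks

not bisimilar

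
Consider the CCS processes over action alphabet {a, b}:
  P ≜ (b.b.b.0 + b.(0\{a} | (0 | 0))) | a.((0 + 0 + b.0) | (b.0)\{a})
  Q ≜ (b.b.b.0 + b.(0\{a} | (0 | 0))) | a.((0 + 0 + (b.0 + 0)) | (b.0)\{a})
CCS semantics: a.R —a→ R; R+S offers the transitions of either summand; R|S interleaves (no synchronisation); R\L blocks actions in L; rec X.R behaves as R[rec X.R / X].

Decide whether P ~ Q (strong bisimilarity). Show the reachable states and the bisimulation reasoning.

P's transition system — 25 states:
  u0 = (b.b.b.0 + b.(0\{a} | (0 | 0))) | a.((0 + 0 + b.0) | (b.0)\{a}) has moves --a--▸ u1, --b--▸ u2, --b--▸ u3
  u1 = (b.b.b.0 + b.(0\{a} | (0 | 0))) | ((0 + 0 + b.0) | (b.0)\{a}) has moves --b--▸ u4, --b--▸ u5, --b--▸ u6, --b--▸ u7
  u2 = 0\{a} | (0 | 0) | a.((0 + 0 + b.0) | (b.0)\{a}) has moves --a--▸ u6
  u3 = b.b.0 | a.((0 + 0 + b.0) | (b.0)\{a}) has moves --a--▸ u7, --b--▸ u8
  u4 = (b.b.b.0 + b.(0\{a} | (0 | 0))) | ((0 + 0 + b.0) | 0\{a}) has moves --b--▸ u10, --b--▸ u11, --b--▸ u9
  u5 = (b.b.b.0 + b.(0\{a} | (0 | 0))) | (0 | (b.0)\{a}) has moves --b--▸ u12, --b--▸ u13, --b--▸ u9
  u6 = 0\{a} | (0 | 0) | ((0 + 0 + b.0) | (b.0)\{a}) has moves --b--▸ u10, --b--▸ u12
  u7 = b.b.0 | ((0 + 0 + b.0) | (b.0)\{a}) has moves --b--▸ u11, --b--▸ u13, --b--▸ u14
  u8 = b.0 | a.((0 + 0 + b.0) | (b.0)\{a}) has moves --a--▸ u14, --b--▸ u15
  u9 = (b.b.b.0 + b.(0\{a} | (0 | 0))) | (0 | 0\{a}) has moves --b--▸ u16, --b--▸ u17
  u10 = 0\{a} | (0 | 0) | ((0 + 0 + b.0) | 0\{a}) has moves --b--▸ u16
  u11 = b.b.0 | ((0 + 0 + b.0) | 0\{a}) has moves --b--▸ u17, --b--▸ u18
  u12 = 0\{a} | (0 | 0) | (0 | (b.0)\{a}) has moves --b--▸ u16
  u13 = b.b.0 | (0 | (b.0)\{a}) has moves --b--▸ u17, --b--▸ u19
  u14 = b.0 | ((0 + 0 + b.0) | (b.0)\{a}) has moves --b--▸ u18, --b--▸ u19, --b--▸ u20
  u15 = 0 | a.((0 + 0 + b.0) | (b.0)\{a}) has moves --a--▸ u20
  u16 = 0\{a} | (0 | 0) | (0 | 0\{a}) has moves ·
  u17 = b.b.0 | (0 | 0\{a}) has moves --b--▸ u21
  u18 = b.0 | ((0 + 0 + b.0) | 0\{a}) has moves --b--▸ u21, --b--▸ u22
  u19 = b.0 | (0 | (b.0)\{a}) has moves --b--▸ u21, --b--▸ u23
  u20 = 0 | ((0 + 0 + b.0) | (b.0)\{a}) has moves --b--▸ u22, --b--▸ u23
  u21 = b.0 | (0 | 0\{a}) has moves --b--▸ u24
  u22 = 0 | ((0 + 0 + b.0) | 0\{a}) has moves --b--▸ u24
  u23 = 0 | (0 | (b.0)\{a}) has moves --b--▸ u24
  u24 = 0 | (0 | 0\{a}) has moves ·
Q's transition system — 25 states:
  v0 = (b.b.b.0 + b.(0\{a} | (0 | 0))) | a.((0 + 0 + (b.0 + 0)) | (b.0)\{a}) has moves --a--▸ v1, --b--▸ v2, --b--▸ v3
  v1 = (b.b.b.0 + b.(0\{a} | (0 | 0))) | ((0 + 0 + (b.0 + 0)) | (b.0)\{a}) has moves --b--▸ v4, --b--▸ v5, --b--▸ v6, --b--▸ v7
  v2 = 0\{a} | (0 | 0) | a.((0 + 0 + (b.0 + 0)) | (b.0)\{a}) has moves --a--▸ v6
  v3 = b.b.0 | a.((0 + 0 + (b.0 + 0)) | (b.0)\{a}) has moves --a--▸ v7, --b--▸ v8
  v4 = (b.b.b.0 + b.(0\{a} | (0 | 0))) | ((0 + 0 + (b.0 + 0)) | 0\{a}) has moves --b--▸ v10, --b--▸ v11, --b--▸ v9
  v5 = (b.b.b.0 + b.(0\{a} | (0 | 0))) | (0 | (b.0)\{a}) has moves --b--▸ v12, --b--▸ v13, --b--▸ v9
  v6 = 0\{a} | (0 | 0) | ((0 + 0 + (b.0 + 0)) | (b.0)\{a}) has moves --b--▸ v10, --b--▸ v12
  v7 = b.b.0 | ((0 + 0 + (b.0 + 0)) | (b.0)\{a}) has moves --b--▸ v11, --b--▸ v13, --b--▸ v14
  v8 = b.0 | a.((0 + 0 + (b.0 + 0)) | (b.0)\{a}) has moves --a--▸ v14, --b--▸ v15
  v9 = (b.b.b.0 + b.(0\{a} | (0 | 0))) | (0 | 0\{a}) has moves --b--▸ v16, --b--▸ v17
  v10 = 0\{a} | (0 | 0) | ((0 + 0 + (b.0 + 0)) | 0\{a}) has moves --b--▸ v16
  v11 = b.b.0 | ((0 + 0 + (b.0 + 0)) | 0\{a}) has moves --b--▸ v17, --b--▸ v18
  v12 = 0\{a} | (0 | 0) | (0 | (b.0)\{a}) has moves --b--▸ v16
  v13 = b.b.0 | (0 | (b.0)\{a}) has moves --b--▸ v17, --b--▸ v19
  v14 = b.0 | ((0 + 0 + (b.0 + 0)) | (b.0)\{a}) has moves --b--▸ v18, --b--▸ v19, --b--▸ v20
  v15 = 0 | a.((0 + 0 + (b.0 + 0)) | (b.0)\{a}) has moves --a--▸ v20
  v16 = 0\{a} | (0 | 0) | (0 | 0\{a}) has moves ·
  v17 = b.b.0 | (0 | 0\{a}) has moves --b--▸ v21
  v18 = b.0 | ((0 + 0 + (b.0 + 0)) | 0\{a}) has moves --b--▸ v21, --b--▸ v22
  v19 = b.0 | (0 | (b.0)\{a}) has moves --b--▸ v21, --b--▸ v23
  v20 = 0 | ((0 + 0 + (b.0 + 0)) | (b.0)\{a}) has moves --b--▸ v22, --b--▸ v23
  v21 = b.0 | (0 | 0\{a}) has moves --b--▸ v24
  v22 = 0 | ((0 + 0 + (b.0 + 0)) | 0\{a}) has moves --b--▸ v24
  v23 = 0 | (0 | (b.0)\{a}) has moves --b--▸ v24
  v24 = 0 | (0 | 0\{a}) has moves ·
Bisimilarity quotient blocks:
  B0 = {u0, v0}
  B1 = {u3, v3}
  B2 = {u7, v7}
  B3 = {u11, u13, u14, v11, v13, v14}
  B4 = {u17, u18, u19, u20, u6, v17, v18, v19, v20, v6}
  B5 = {u10, u12, u21, u22, u23, v10, v12, v21, v22, v23}
  B6 = {u16, u24, v16, v24}
  B7 = {u8, v8}
  B8 = {u15, u2, v15, v2}
  B9 = {u1, v1}
  B10 = {u4, u5, v4, v5}
  B11 = {u9, v9}
u0 ∈ B0, v0 ∈ B0 → same block

YES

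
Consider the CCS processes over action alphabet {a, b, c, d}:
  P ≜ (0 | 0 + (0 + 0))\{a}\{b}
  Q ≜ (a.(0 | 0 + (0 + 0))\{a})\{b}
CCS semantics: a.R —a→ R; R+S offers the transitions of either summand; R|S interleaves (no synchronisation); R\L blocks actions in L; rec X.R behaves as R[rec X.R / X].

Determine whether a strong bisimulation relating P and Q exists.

NO

P's transition system — 1 states:
  u0 = (0 | 0 + (0 + 0))\{a}\{b} has moves (no moves)
Q's transition system — 2 states:
  v0 = (a.(0 | 0 + (0 + 0))\{a})\{b} has moves ··a··> v1
  v1 = (0 | 0 + (0 + 0))\{a}\{b} has moves (no moves)
Partition-refinement fixed point:
  B0 = {u0, v1}
  B1 = {v0}
u0 ∈ B0, v0 ∈ B1 → different blocks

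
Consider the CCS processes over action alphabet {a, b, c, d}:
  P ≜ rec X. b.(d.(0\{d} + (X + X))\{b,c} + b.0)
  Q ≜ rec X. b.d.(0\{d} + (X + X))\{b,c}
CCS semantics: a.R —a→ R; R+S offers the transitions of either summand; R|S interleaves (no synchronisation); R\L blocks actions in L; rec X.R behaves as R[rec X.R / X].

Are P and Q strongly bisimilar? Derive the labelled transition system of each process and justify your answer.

not bisimilar

LTS(P): 4 reachable states
  u0 = rec X. b.(d.(0\{d} + (X + X))\{b,c} + b.0) → —b→ u1
  u1 = d.(0\{d} + ((rec X. b.(d.(0\{d} + (X + X))\{b,c} + b.0)) + (rec X. b.(d.(0\{d} + (X + X))\{b,c} + b.0))))\{b,c} + b.0 → —b→ u2, —d→ u3
  u2 = 0 → (no moves)
  u3 = (0\{d} + ((rec X. b.(d.(0\{d} + (X + X))\{b,c} + b.0)) + (rec X. b.(d.(0\{d} + (X + X))\{b,c} + b.0))))\{b,c} → (no moves)
LTS(Q): 3 reachable states
  v0 = rec X. b.d.(0\{d} + (X + X))\{b,c} → —b→ v1
  v1 = d.(0\{d} + ((rec X. b.d.(0\{d} + (X + X))\{b,c}) + (rec X. b.d.(0\{d} + (X + X))\{b,c})))\{b,c} → —d→ v2
  v2 = (0\{d} + ((rec X. b.d.(0\{d} + (X + X))\{b,c}) + (rec X. b.d.(0\{d} + (X + X))\{b,c})))\{b,c} → (no moves)
Partition-refinement fixed point:
  B0 = {u0}
  B1 = {u1}
  B2 = {u2, u3, v2}
  B3 = {v0}
  B4 = {v1}
u0 ∈ B0, v0 ∈ B3 → different blocks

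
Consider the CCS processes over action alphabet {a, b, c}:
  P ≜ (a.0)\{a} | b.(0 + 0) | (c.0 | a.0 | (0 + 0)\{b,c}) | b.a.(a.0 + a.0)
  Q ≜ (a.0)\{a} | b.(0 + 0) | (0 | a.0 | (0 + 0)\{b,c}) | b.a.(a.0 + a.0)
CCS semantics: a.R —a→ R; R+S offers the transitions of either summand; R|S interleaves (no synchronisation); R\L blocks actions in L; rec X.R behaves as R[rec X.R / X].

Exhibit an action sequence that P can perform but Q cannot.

Reachable graph of P (32 states):
  u0 = (a.0)\{a} | b.(0 + 0) | (c.0 | a.0 | (0 + 0)\{b,c}) | b.a.(a.0 + a.0) has moves —a→ u1, —b→ u2, —b→ u3, —c→ u4
  u1 = (a.0)\{a} | b.(0 + 0) | (c.0 | 0 | (0 + 0)\{b,c}) | b.a.(a.0 + a.0) has moves —b→ u5, —b→ u6, —c→ u7
  u2 = (a.0)\{a} | (0 + 0) | (c.0 | a.0 | (0 + 0)\{b,c}) | b.a.(a.0 + a.0) has moves —a→ u5, —b→ u8, —c→ u9
  u3 = (a.0)\{a} | b.(0 + 0) | (c.0 | a.0 | (0 + 0)\{b,c}) | a.(a.0 + a.0) has moves —a→ u10, —a→ u6, —b→ u8, —c→ u11
  u4 = (a.0)\{a} | b.(0 + 0) | (0 | a.0 | (0 + 0)\{b,c}) | b.a.(a.0 + a.0) has moves —a→ u7, —b→ u11, —b→ u9
  u5 = (a.0)\{a} | (0 + 0) | (c.0 | 0 | (0 + 0)\{b,c}) | b.a.(a.0 + a.0) has moves —b→ u12, —c→ u13
  u6 = (a.0)\{a} | b.(0 + 0) | (c.0 | 0 | (0 + 0)\{b,c}) | a.(a.0 + a.0) has moves —a→ u14, —b→ u12, —c→ u15
  u7 = (a.0)\{a} | b.(0 + 0) | (0 | 0 | (0 + 0)\{b,c}) | b.a.(a.0 + a.0) has moves —b→ u13, —b→ u15
  u8 = (a.0)\{a} | (0 + 0) | (c.0 | a.0 | (0 + 0)\{b,c}) | a.(a.0 + a.0) has moves —a→ u12, —a→ u16, —c→ u17
  u9 = (a.0)\{a} | (0 + 0) | (0 | a.0 | (0 + 0)\{b,c}) | b.a.(a.0 + a.0) has moves —a→ u13, —b→ u17
  u10 = (a.0)\{a} | b.(0 + 0) | (c.0 | a.0 | (0 + 0)\{b,c}) | (a.0 + a.0) has moves —a→ u14, —a→ u18, —b→ u16, —c→ u19
  u11 = (a.0)\{a} | b.(0 + 0) | (0 | a.0 | (0 + 0)\{b,c}) | a.(a.0 + a.0) has moves —a→ u15, —a→ u19, —b→ u17
  u12 = (a.0)\{a} | (0 + 0) | (c.0 | 0 | (0 + 0)\{b,c}) | a.(a.0 + a.0) has moves —a→ u20, —c→ u21
  u13 = (a.0)\{a} | (0 + 0) | (0 | 0 | (0 + 0)\{b,c}) | b.a.(a.0 + a.0) has moves —b→ u21
  u14 = (a.0)\{a} | b.(0 + 0) | (c.0 | 0 | (0 + 0)\{b,c}) | (a.0 + a.0) has moves —a→ u22, —b→ u20, —c→ u23
  u15 = (a.0)\{a} | b.(0 + 0) | (0 | 0 | (0 + 0)\{b,c}) | a.(a.0 + a.0) has moves —a→ u23, —b→ u21
  u16 = (a.0)\{a} | (0 + 0) | (c.0 | a.0 | (0 + 0)\{b,c}) | (a.0 + a.0) has moves —a→ u20, —a→ u24, —c→ u25
  u17 = (a.0)\{a} | (0 + 0) | (0 | a.0 | (0 + 0)\{b,c}) | a.(a.0 + a.0) has moves —a→ u21, —a→ u25
  u18 = (a.0)\{a} | b.(0 + 0) | (c.0 | a.0 | (0 + 0)\{b,c}) | 0 has moves —a→ u22, —b→ u24, —c→ u26
  u19 = (a.0)\{a} | b.(0 + 0) | (0 | a.0 | (0 + 0)\{b,c}) | (a.0 + a.0) has moves —a→ u23, —a→ u26, —b→ u25
  u20 = (a.0)\{a} | (0 + 0) | (c.0 | 0 | (0 + 0)\{b,c}) | (a.0 + a.0) has moves —a→ u27, —c→ u28
  u21 = (a.0)\{a} | (0 + 0) | (0 | 0 | (0 + 0)\{b,c}) | a.(a.0 + a.0) has moves —a→ u28
  u22 = (a.0)\{a} | b.(0 + 0) | (c.0 | 0 | (0 + 0)\{b,c}) | 0 has moves —b→ u27, —c→ u29
  u23 = (a.0)\{a} | b.(0 + 0) | (0 | 0 | (0 + 0)\{b,c}) | (a.0 + a.0) has moves —a→ u29, —b→ u28
  u24 = (a.0)\{a} | (0 + 0) | (c.0 | a.0 | (0 + 0)\{b,c}) | 0 has moves —a→ u27, —c→ u30
  u25 = (a.0)\{a} | (0 + 0) | (0 | a.0 | (0 + 0)\{b,c}) | (a.0 + a.0) has moves —a→ u28, —a→ u30
  u26 = (a.0)\{a} | b.(0 + 0) | (0 | a.0 | (0 + 0)\{b,c}) | 0 has moves —a→ u29, —b→ u30
  u27 = (a.0)\{a} | (0 + 0) | (c.0 | 0 | (0 + 0)\{b,c}) | 0 has moves —c→ u31
  u28 = (a.0)\{a} | (0 + 0) | (0 | 0 | (0 + 0)\{b,c}) | (a.0 + a.0) has moves —a→ u31
  u29 = (a.0)\{a} | b.(0 + 0) | (0 | 0 | (0 + 0)\{b,c}) | 0 has moves —b→ u31
  u30 = (a.0)\{a} | (0 + 0) | (0 | a.0 | (0 + 0)\{b,c}) | 0 has moves —a→ u31
  u31 = (a.0)\{a} | (0 + 0) | (0 | 0 | (0 + 0)\{b,c}) | 0 has moves ·
Reachable graph of Q (16 states):
  v0 = (a.0)\{a} | b.(0 + 0) | (0 | a.0 | (0 + 0)\{b,c}) | b.a.(a.0 + a.0) has moves —a→ v1, —b→ v2, —b→ v3
  v1 = (a.0)\{a} | b.(0 + 0) | (0 | 0 | (0 + 0)\{b,c}) | b.a.(a.0 + a.0) has moves —b→ v4, —b→ v5
  v2 = (a.0)\{a} | (0 + 0) | (0 | a.0 | (0 + 0)\{b,c}) | b.a.(a.0 + a.0) has moves —a→ v4, —b→ v6
  v3 = (a.0)\{a} | b.(0 + 0) | (0 | a.0 | (0 + 0)\{b,c}) | a.(a.0 + a.0) has moves —a→ v5, —a→ v7, —b→ v6
  v4 = (a.0)\{a} | (0 + 0) | (0 | 0 | (0 + 0)\{b,c}) | b.a.(a.0 + a.0) has moves —b→ v8
  v5 = (a.0)\{a} | b.(0 + 0) | (0 | 0 | (0 + 0)\{b,c}) | a.(a.0 + a.0) has moves —a→ v9, —b→ v8
  v6 = (a.0)\{a} | (0 + 0) | (0 | a.0 | (0 + 0)\{b,c}) | a.(a.0 + a.0) has moves —a→ v10, —a→ v8
  v7 = (a.0)\{a} | b.(0 + 0) | (0 | a.0 | (0 + 0)\{b,c}) | (a.0 + a.0) has moves —a→ v11, —a→ v9, —b→ v10
  v8 = (a.0)\{a} | (0 + 0) | (0 | 0 | (0 + 0)\{b,c}) | a.(a.0 + a.0) has moves —a→ v12
  v9 = (a.0)\{a} | b.(0 + 0) | (0 | 0 | (0 + 0)\{b,c}) | (a.0 + a.0) has moves —a→ v13, —b→ v12
  v10 = (a.0)\{a} | (0 + 0) | (0 | a.0 | (0 + 0)\{b,c}) | (a.0 + a.0) has moves —a→ v12, —a→ v14
  v11 = (a.0)\{a} | b.(0 + 0) | (0 | a.0 | (0 + 0)\{b,c}) | 0 has moves —a→ v13, —b→ v14
  v12 = (a.0)\{a} | (0 + 0) | (0 | 0 | (0 + 0)\{b,c}) | (a.0 + a.0) has moves —a→ v15
  v13 = (a.0)\{a} | b.(0 + 0) | (0 | 0 | (0 + 0)\{b,c}) | 0 has moves —b→ v15
  v14 = (a.0)\{a} | (0 + 0) | (0 | a.0 | (0 + 0)\{b,c}) | 0 has moves —a→ v15
  v15 = (a.0)\{a} | (0 + 0) | (0 | 0 | (0 + 0)\{b,c}) | 0 has moves ·
Executing c from P (initial set {u0}):
  after c @ step 1: {u4}
  P completes σ.
Executing c from Q (initial set {v0}):
  after c @ step 1: ∅  — Q cannot continue

c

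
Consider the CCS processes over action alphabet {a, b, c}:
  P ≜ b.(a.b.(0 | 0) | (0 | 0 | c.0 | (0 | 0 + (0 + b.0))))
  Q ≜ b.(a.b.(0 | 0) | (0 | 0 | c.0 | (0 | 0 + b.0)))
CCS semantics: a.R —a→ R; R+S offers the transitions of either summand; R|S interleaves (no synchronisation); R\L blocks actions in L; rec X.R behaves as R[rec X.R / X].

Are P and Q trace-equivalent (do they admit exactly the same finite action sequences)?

LTS(P): 13 reachable states
  s0 = b.(a.b.(0 | 0) | (0 | 0 | c.0 | (0 | 0 + (0 + b.0)))) | —b→ s1
  s1 = a.b.(0 | 0) | (0 | 0 | c.0 | (0 | 0 + (0 + b.0))) | —a→ s2, —b→ s3, —c→ s4
  s2 = b.(0 | 0) | (0 | 0 | c.0 | (0 | 0 + (0 + b.0))) | —b→ s5, —b→ s6, —c→ s7
  s3 = a.b.(0 | 0) | (0 | 0 | c.0 | 0) | —a→ s6, —c→ s8
  s4 = a.b.(0 | 0) | (0 | 0 | 0 | (0 | 0 + (0 + b.0))) | —a→ s7, —b→ s8
  s5 = 0 | 0 | (0 | 0 | c.0 | (0 | 0 + (0 + b.0))) | —b→ s9, —c→ s10
  s6 = b.(0 | 0) | (0 | 0 | c.0 | 0) | —b→ s9, —c→ s11
  s7 = b.(0 | 0) | (0 | 0 | 0 | (0 | 0 + (0 + b.0))) | —b→ s10, —b→ s11
  s8 = a.b.(0 | 0) | (0 | 0 | 0 | 0) | —a→ s11
  s9 = 0 | 0 | (0 | 0 | c.0 | 0) | —c→ s12
  s10 = 0 | 0 | (0 | 0 | 0 | (0 | 0 + (0 + b.0))) | —b→ s12
  s11 = b.(0 | 0) | (0 | 0 | 0 | 0) | —b→ s12
  s12 = 0 | 0 | (0 | 0 | 0 | 0) | deadlocked
LTS(Q): 13 reachable states
  t0 = b.(a.b.(0 | 0) | (0 | 0 | c.0 | (0 | 0 + b.0))) | —b→ t1
  t1 = a.b.(0 | 0) | (0 | 0 | c.0 | (0 | 0 + b.0)) | —a→ t2, —b→ t3, —c→ t4
  t2 = b.(0 | 0) | (0 | 0 | c.0 | (0 | 0 + b.0)) | —b→ t5, —b→ t6, —c→ t7
  t3 = a.b.(0 | 0) | (0 | 0 | c.0 | 0) | —a→ t6, —c→ t8
  t4 = a.b.(0 | 0) | (0 | 0 | 0 | (0 | 0 + b.0)) | —a→ t7, —b→ t8
  t5 = 0 | 0 | (0 | 0 | c.0 | (0 | 0 + b.0)) | —b→ t9, —c→ t10
  t6 = b.(0 | 0) | (0 | 0 | c.0 | 0) | —b→ t9, —c→ t11
  t7 = b.(0 | 0) | (0 | 0 | 0 | (0 | 0 + b.0)) | —b→ t10, —b→ t11
  t8 = a.b.(0 | 0) | (0 | 0 | 0 | 0) | —a→ t11
  t9 = 0 | 0 | (0 | 0 | c.0 | 0) | —c→ t12
  t10 = 0 | 0 | (0 | 0 | 0 | (0 | 0 + b.0)) | —b→ t12
  t11 = b.(0 | 0) | (0 | 0 | 0 | 0) | —b→ t12
  t12 = 0 | 0 | (0 | 0 | 0 | 0) | deadlocked
Bisimilarity quotient blocks:
  B0 = {s0, t0}
  B1 = {s1, t1}
  B2 = {s3, t3}
  B3 = {s8, t8}
  B4 = {s10, s11, t10, t11}
  B5 = {s12, t12}
  B6 = {s5, s6, t5, t6}
  B7 = {s9, t9}
  B8 = {s4, t4}
  B9 = {s7, t7}
  B10 = {s2, t2}
s0 ∈ B0, t0 ∈ B0 → same block
Bisimilar ⇒ trace-equivalent.

traces(P) = traces(Q)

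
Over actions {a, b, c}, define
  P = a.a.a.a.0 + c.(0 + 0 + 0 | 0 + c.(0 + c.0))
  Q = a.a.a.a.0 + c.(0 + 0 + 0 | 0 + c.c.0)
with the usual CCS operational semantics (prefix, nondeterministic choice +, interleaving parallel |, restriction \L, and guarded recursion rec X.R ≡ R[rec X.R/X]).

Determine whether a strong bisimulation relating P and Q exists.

Reachable graph of P (7 states):
  m0 = a.a.a.a.0 + c.(0 + 0 + 0 | 0 + c.(0 + c.0)) ⊢ --a--▸ m1, --c--▸ m2
  m1 = a.a.a.0 ⊢ --a--▸ m3
  m2 = 0 + 0 + 0 | 0 + c.(0 + c.0) ⊢ --c--▸ m4
  m3 = a.a.0 ⊢ --a--▸ m5
  m4 = 0 + c.0 ⊢ --c--▸ m6
  m5 = a.0 ⊢ --a--▸ m6
  m6 = 0 ⊢ ·
Reachable graph of Q (7 states):
  n0 = a.a.a.a.0 + c.(0 + 0 + 0 | 0 + c.c.0) ⊢ --a--▸ n1, --c--▸ n2
  n1 = a.a.a.0 ⊢ --a--▸ n3
  n2 = 0 + 0 + 0 | 0 + c.c.0 ⊢ --c--▸ n4
  n3 = a.a.0 ⊢ --a--▸ n5
  n4 = c.0 ⊢ --c--▸ n6
  n5 = a.0 ⊢ --a--▸ n6
  n6 = 0 ⊢ ·
Coarsest stable partition (strong bisimilarity classes):
  B0 = {m0, n0}
  B1 = {m1, n1}
  B2 = {m3, n3}
  B3 = {m5, n5}
  B4 = {m6, n6}
  B5 = {m2, n2}
  B6 = {m4, n4}
m0 ∈ B0, n0 ∈ B0 → same block

bisimilar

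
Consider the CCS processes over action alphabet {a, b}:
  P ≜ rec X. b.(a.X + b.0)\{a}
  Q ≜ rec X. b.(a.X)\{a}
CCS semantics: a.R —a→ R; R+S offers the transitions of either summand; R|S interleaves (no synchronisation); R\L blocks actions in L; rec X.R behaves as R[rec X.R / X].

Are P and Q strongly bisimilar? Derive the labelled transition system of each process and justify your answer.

LTS(P): 3 reachable states
  m0 = rec X. b.(a.X + b.0)\{a} ⊢ --b--▸ m1
  m1 = (a.(rec X. b.(a.X + b.0)\{a}) + b.0)\{a} ⊢ --b--▸ m2
  m2 = 0\{a} ⊢ stopped
LTS(Q): 2 reachable states
  n0 = rec X. b.(a.X)\{a} ⊢ --b--▸ n1
  n1 = (a.(rec X. b.(a.X)\{a}))\{a} ⊢ stopped
Partition-refinement fixed point:
  B0 = {m0}
  B1 = {m1, n0}
  B2 = {m2, n1}
m0 ∈ B0, n0 ∈ B1 → different blocks

not bisimilar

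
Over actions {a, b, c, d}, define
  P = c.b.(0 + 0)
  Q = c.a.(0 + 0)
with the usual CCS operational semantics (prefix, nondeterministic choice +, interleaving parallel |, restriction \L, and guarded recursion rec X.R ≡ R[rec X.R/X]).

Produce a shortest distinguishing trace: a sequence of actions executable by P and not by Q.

Reachable graph of P (3 states):
  p0 = c.b.(0 + 0) → —c→ p1
  p1 = b.(0 + 0) → —b→ p2
  p2 = 0 + 0 → deadlocked
Reachable graph of Q (3 states):
  q0 = c.a.(0 + 0) → —c→ q1
  q1 = a.(0 + 0) → —a→ q2
  q2 = 0 + 0 → deadlocked
Executing cb from P (initial set {p0}):
  [1] c ⇒ {p1}
  [2] b ⇒ {p2}
  ✓ P
Executing cb from Q (initial set {q0}):
  [1] c ⇒ {q1}
  [2] b ⇒ ∅ (Q stuck)

cb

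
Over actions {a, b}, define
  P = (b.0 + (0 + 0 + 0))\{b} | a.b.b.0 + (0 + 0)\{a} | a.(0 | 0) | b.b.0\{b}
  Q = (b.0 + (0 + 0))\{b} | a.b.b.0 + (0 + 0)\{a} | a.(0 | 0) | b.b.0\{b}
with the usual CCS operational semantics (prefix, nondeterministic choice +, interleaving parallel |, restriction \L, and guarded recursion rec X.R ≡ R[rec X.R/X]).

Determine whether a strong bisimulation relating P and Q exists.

P ~ Q

LTS(P): 9 reachable states
  m0 = (b.0 + (0 + 0 + 0))\{b} | a.b.b.0 + (0 + 0)\{a} | a.(0 | 0) | b.b.0\{b} :: ··a··> m1, ··a··> m2, ··b··> m3
  m1 = (0 + 0)\{a} | (0 | 0) | b.b.0\{b} :: ··b··> m4
  m2 = (b.0 + (0 + 0 + 0))\{b} | b.b.0 :: ··b··> m5
  m3 = (0 + 0)\{a} | a.(0 | 0) | b.0\{b} :: ··a··> m4, ··b··> m6
  m4 = (0 + 0)\{a} | (0 | 0) | b.0\{b} :: ··b··> m7
  m5 = (b.0 + (0 + 0 + 0))\{b} | b.0 :: ··b··> m8
  m6 = (0 + 0)\{a} | a.(0 | 0) | 0\{b} :: ··a··> m7
  m7 = (0 + 0)\{a} | (0 | 0) | 0\{b} :: ∅
  m8 = (b.0 + (0 + 0 + 0))\{b} | 0 :: ∅
LTS(Q): 9 reachable states
  n0 = (b.0 + (0 + 0))\{b} | a.b.b.0 + (0 + 0)\{a} | a.(0 | 0) | b.b.0\{b} :: ··a··> n1, ··a··> n2, ··b··> n3
  n1 = (0 + 0)\{a} | (0 | 0) | b.b.0\{b} :: ··b··> n4
  n2 = (b.0 + (0 + 0))\{b} | b.b.0 :: ··b··> n5
  n3 = (0 + 0)\{a} | a.(0 | 0) | b.0\{b} :: ··a··> n4, ··b··> n6
  n4 = (0 + 0)\{a} | (0 | 0) | b.0\{b} :: ··b··> n7
  n5 = (b.0 + (0 + 0))\{b} | b.0 :: ··b··> n8
  n6 = (0 + 0)\{a} | a.(0 | 0) | 0\{b} :: ··a··> n7
  n7 = (0 + 0)\{a} | (0 | 0) | 0\{b} :: ∅
  n8 = (b.0 + (0 + 0))\{b} | 0 :: ∅
Partition-refinement fixed point:
  B0 = {m0, n0}
  B1 = {m3, n3}
  B2 = {m4, m5, n4, n5}
  B3 = {m7, m8, n7, n8}
  B4 = {m6, n6}
  B5 = {m1, m2, n1, n2}
m0 ∈ B0, n0 ∈ B0 → same block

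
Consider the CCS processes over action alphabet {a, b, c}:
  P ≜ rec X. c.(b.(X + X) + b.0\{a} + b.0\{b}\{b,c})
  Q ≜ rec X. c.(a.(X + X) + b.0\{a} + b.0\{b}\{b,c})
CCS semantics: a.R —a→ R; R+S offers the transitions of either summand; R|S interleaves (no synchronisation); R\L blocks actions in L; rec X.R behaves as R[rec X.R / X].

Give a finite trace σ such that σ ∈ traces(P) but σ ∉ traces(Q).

LTS(P): 5 reachable states
  p0 = rec X. c.(b.(X + X) + b.0\{a} + b.0\{b}\{b,c}) ⊢ -c-> p1
  p1 = b.((rec X. c.(b.(X + X) + b.0\{a} + b.0\{b}\{b,c})) + (rec X. c.(b.(X + X) + b.0\{a} + b.0\{b}\{b,c}))) + b.0\{a} + b.0\{b}\{b,c} ⊢ -b-> p2, -b-> p3, -b-> p4
  p2 = (rec X. c.(b.(X + X) + b.0\{a} + b.0\{b}\{b,c})) + (rec X. c.(b.(X + X) + b.0\{a} + b.0\{b}\{b,c})) ⊢ -c-> p1
  p3 = 0\{a} ⊢ (no moves)
  p4 = 0\{b}\{b,c} ⊢ (no moves)
LTS(Q): 5 reachable states
  q0 = rec X. c.(a.(X + X) + b.0\{a} + b.0\{b}\{b,c}) ⊢ -c-> q1
  q1 = a.((rec X. c.(a.(X + X) + b.0\{a} + b.0\{b}\{b,c})) + (rec X. c.(a.(X + X) + b.0\{a} + b.0\{b}\{b,c}))) + b.0\{a} + b.0\{b}\{b,c} ⊢ -a-> q2, -b-> q3, -b-> q4
  q2 = (rec X. c.(a.(X + X) + b.0\{a} + b.0\{b}\{b,c})) + (rec X. c.(a.(X + X) + b.0\{a} + b.0\{b}\{b,c})) ⊢ -c-> q1
  q3 = 0\{a} ⊢ (no moves)
  q4 = 0\{b}\{b,c} ⊢ (no moves)
Run σ = ⟨cbc⟩ on P: start {p0}
  after c @ step 1: {p1}
  after b @ step 2: {p2, p3, p4}
  after c @ step 3: {p1}
  ✓ P
Run σ = ⟨cbc⟩ on Q: start {q0}
  after c @ step 1: {q1}
  after b @ step 2: {q3, q4}
  after c @ step 3: ∅  — Q cannot continue

cbc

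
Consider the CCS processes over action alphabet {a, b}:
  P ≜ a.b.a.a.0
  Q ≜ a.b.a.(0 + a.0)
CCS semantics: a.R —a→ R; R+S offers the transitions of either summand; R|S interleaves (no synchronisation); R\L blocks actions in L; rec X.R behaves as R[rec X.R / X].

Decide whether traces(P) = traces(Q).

trace-equivalent

P's transition system — 5 states:
  p0 = a.b.a.a.0 | ··a··> p1
  p1 = b.a.a.0 | ··b··> p2
  p2 = a.a.0 | ··a··> p3
  p3 = a.0 | ··a··> p4
  p4 = 0 | ∅
Q's transition system — 5 states:
  q0 = a.b.a.(0 + a.0) | ··a··> q1
  q1 = b.a.(0 + a.0) | ··b··> q2
  q2 = a.(0 + a.0) | ··a··> q3
  q3 = 0 + a.0 | ··a··> q4
  q4 = 0 | ∅
Partition-refinement fixed point:
  B0 = {p0, q0}
  B1 = {p1, q1}
  B2 = {p2, q2}
  B3 = {p3, q3}
  B4 = {p4, q4}
p0 ∈ B0, q0 ∈ B0 → same block
Bisimilar ⇒ trace-equivalent.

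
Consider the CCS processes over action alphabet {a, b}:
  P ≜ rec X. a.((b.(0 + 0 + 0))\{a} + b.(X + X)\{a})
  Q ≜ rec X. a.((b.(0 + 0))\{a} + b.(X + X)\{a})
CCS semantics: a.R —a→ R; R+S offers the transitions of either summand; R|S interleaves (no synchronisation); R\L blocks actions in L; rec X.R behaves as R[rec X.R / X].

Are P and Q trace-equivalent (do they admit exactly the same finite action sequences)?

trace-equivalent

P's transition system — 4 states:
  m0 = rec X. a.((b.(0 + 0 + 0))\{a} + b.(X + X)\{a}) | --a--▸ m1
  m1 = (b.(0 + 0 + 0))\{a} + b.((rec X. a.((b.(0 + 0 + 0))\{a} + b.(X + X)\{a})) + (rec X. a.((b.(0 + 0 + 0))\{a} + b.(X + X)\{a})))\{a} | --b--▸ m2, --b--▸ m3
  m2 = ((rec X. a.((b.(0 + 0 + 0))\{a} + b.(X + X)\{a})) + (rec X. a.((b.(0 + 0 + 0))\{a} + b.(X + X)\{a})))\{a} | ·
  m3 = (0 + 0 + 0)\{a} | ·
Q's transition system — 4 states:
  n0 = rec X. a.((b.(0 + 0))\{a} + b.(X + X)\{a}) | --a--▸ n1
  n1 = (b.(0 + 0))\{a} + b.((rec X. a.((b.(0 + 0))\{a} + b.(X + X)\{a})) + (rec X. a.((b.(0 + 0))\{a} + b.(X + X)\{a})))\{a} | --b--▸ n2, --b--▸ n3
  n2 = ((rec X. a.((b.(0 + 0))\{a} + b.(X + X)\{a})) + (rec X. a.((b.(0 + 0))\{a} + b.(X + X)\{a})))\{a} | ·
  n3 = (0 + 0)\{a} | ·
Coarsest stable partition (strong bisimilarity classes):
  B0 = {m0, n0}
  B1 = {m1, n1}
  B2 = {m2, m3, n2, n3}
m0 ∈ B0, n0 ∈ B0 → same block
Bisimilar ⇒ trace-equivalent.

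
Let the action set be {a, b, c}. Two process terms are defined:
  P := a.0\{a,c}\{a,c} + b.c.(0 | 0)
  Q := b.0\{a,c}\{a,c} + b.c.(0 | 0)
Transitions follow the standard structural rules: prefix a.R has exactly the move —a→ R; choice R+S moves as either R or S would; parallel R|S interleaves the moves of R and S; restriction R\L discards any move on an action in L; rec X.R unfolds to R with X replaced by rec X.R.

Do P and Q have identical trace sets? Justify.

NO — witness ⟨a⟩

LTS(P): 4 reachable states
  s0 = a.0\{a,c}\{a,c} + b.c.(0 | 0) has moves =a=> s1, =b=> s2
  s1 = 0\{a,c}\{a,c} has moves deadlocked
  s2 = c.(0 | 0) has moves =c=> s3
  s3 = 0 | 0 has moves deadlocked
LTS(Q): 4 reachable states
  t0 = b.0\{a,c}\{a,c} + b.c.(0 | 0) has moves =b=> t1, =b=> t2
  t1 = 0\{a,c}\{a,c} has moves deadlocked
  t2 = c.(0 | 0) has moves =c=> t3
  t3 = 0 | 0 has moves deadlocked
Trace ⟨a⟩ through P, begin at {s0}:
  [1] a ⇒ {s1}
  ✓ P
Trace ⟨a⟩ through Q, begin at {t0}:
  [1] a ⇒ ∅ (Q stuck)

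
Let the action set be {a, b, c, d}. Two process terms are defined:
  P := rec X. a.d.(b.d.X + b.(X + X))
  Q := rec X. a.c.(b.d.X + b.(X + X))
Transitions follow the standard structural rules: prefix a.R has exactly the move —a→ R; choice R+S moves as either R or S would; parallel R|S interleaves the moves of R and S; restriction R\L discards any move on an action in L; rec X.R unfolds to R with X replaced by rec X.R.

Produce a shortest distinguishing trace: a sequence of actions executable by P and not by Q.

ad

P's transition system — 5 states:
  m0 = rec X. a.d.(b.d.X + b.(X + X)) | --a--▸ m1
  m1 = d.(b.d.(rec X. a.d.(b.d.X + b.(X + X))) + b.((rec X. a.d.(b.d.X + b.(X + X))) + (rec X. a.d.(b.d.X + b.(X + X))))) | --d--▸ m2
  m2 = b.d.(rec X. a.d.(b.d.X + b.(X + X))) + b.((rec X. a.d.(b.d.X + b.(X + X))) + (rec X. a.d.(b.d.X + b.(X + X)))) | --b--▸ m3, --b--▸ m4
  m3 = (rec X. a.d.(b.d.X + b.(X + X))) + (rec X. a.d.(b.d.X + b.(X + X))) | --a--▸ m1
  m4 = d.(rec X. a.d.(b.d.X + b.(X + X))) | --d--▸ m0
Q's transition system — 5 states:
  n0 = rec X. a.c.(b.d.X + b.(X + X)) | --a--▸ n1
  n1 = c.(b.d.(rec X. a.c.(b.d.X + b.(X + X))) + b.((rec X. a.c.(b.d.X + b.(X + X))) + (rec X. a.c.(b.d.X + b.(X + X))))) | --c--▸ n2
  n2 = b.d.(rec X. a.c.(b.d.X + b.(X + X))) + b.((rec X. a.c.(b.d.X + b.(X + X))) + (rec X. a.c.(b.d.X + b.(X + X)))) | --b--▸ n3, --b--▸ n4
  n3 = (rec X. a.c.(b.d.X + b.(X + X))) + (rec X. a.c.(b.d.X + b.(X + X))) | --a--▸ n1
  n4 = d.(rec X. a.c.(b.d.X + b.(X + X))) | --d--▸ n0
Executing ad from P (initial set {m0}):
  [1] a ⇒ {m1}
  [2] d ⇒ {m2}
  P completes σ.
Executing ad from Q (initial set {n0}):
  [1] a ⇒ {n1}
  [2] d ⇒ no successor for Q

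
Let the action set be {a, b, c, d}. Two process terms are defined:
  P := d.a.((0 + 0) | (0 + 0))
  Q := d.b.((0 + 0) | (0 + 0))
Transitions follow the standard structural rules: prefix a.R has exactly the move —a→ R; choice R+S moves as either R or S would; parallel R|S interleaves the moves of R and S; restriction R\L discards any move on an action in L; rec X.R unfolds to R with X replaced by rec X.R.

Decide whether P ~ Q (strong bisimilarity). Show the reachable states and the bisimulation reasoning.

not bisimilar

Reachable graph of P (3 states):
  s0 = d.a.((0 + 0) | (0 + 0)) has moves —d→ s1
  s1 = a.((0 + 0) | (0 + 0)) has moves —a→ s2
  s2 = (0 + 0) | (0 + 0) has moves (no moves)
Reachable graph of Q (3 states):
  t0 = d.b.((0 + 0) | (0 + 0)) has moves —d→ t1
  t1 = b.((0 + 0) | (0 + 0)) has moves —b→ t2
  t2 = (0 + 0) | (0 + 0) has moves (no moves)
Partition-refinement fixed point:
  B0 = {s0}
  B1 = {s1}
  B2 = {s2, t2}
  B3 = {t0}
  B4 = {t1}
s0 ∈ B0, t0 ∈ B3 → different blocks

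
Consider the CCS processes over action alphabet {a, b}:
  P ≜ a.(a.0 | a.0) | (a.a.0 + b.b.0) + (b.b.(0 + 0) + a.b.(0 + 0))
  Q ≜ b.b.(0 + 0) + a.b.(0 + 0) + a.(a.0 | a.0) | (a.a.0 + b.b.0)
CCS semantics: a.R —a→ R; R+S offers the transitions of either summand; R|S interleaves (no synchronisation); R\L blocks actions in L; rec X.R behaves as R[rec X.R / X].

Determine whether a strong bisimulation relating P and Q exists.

P's transition system — 22 states:
  u0 = a.(a.0 | a.0) | (a.a.0 + b.b.0) + (b.b.(0 + 0) + a.b.(0 + 0)) | ··a··> u1, ··a··> u2, ··a··> u3, ··b··> u3, ··b··> u4
  u1 = a.(a.0 | a.0) | a.0 | ··a··> u5, ··a··> u6
  u2 = a.0 | a.0 | (a.a.0 + b.b.0) | ··a··> u6, ··a··> u7, ··a··> u8, ··b··> u9
  u3 = b.(0 + 0) | ··b··> u10
  u4 = a.(a.0 | a.0) | b.0 | ··a··> u9, ··b··> u5
  u5 = a.(a.0 | a.0) | 0 | ··a··> u11
  u6 = a.0 | a.0 | a.0 | ··a··> u11, ··a··> u12, ··a··> u13
  u7 = 0 | a.0 | (a.a.0 + b.b.0) | ··a··> u12, ··a··> u14, ··b··> u15
  u8 = a.0 | 0 | (a.a.0 + b.b.0) | ··a··> u13, ··a··> u14, ··b··> u16
  u9 = a.0 | a.0 | b.0 | ··a··> u15, ··a··> u16, ··b··> u11
  u10 = 0 + 0 | (no moves)
  u11 = a.0 | a.0 | 0 | ··a··> u17, ··a··> u18
  u12 = 0 | a.0 | a.0 | ··a··> u17, ··a··> u19
  u13 = a.0 | 0 | a.0 | ··a··> u18, ··a··> u19
  u14 = 0 | 0 | (a.a.0 + b.b.0) | ··a··> u19, ··b··> u20
  u15 = 0 | a.0 | b.0 | ··a··> u20, ··b··> u17
  u16 = a.0 | 0 | b.0 | ··a··> u20, ··b··> u18
  u17 = 0 | a.0 | 0 | ··a··> u21
  u18 = a.0 | 0 | 0 | ··a··> u21
  u19 = 0 | 0 | a.0 | ··a··> u21
  u20 = 0 | 0 | b.0 | ··b··> u21
  u21 = 0 | 0 | 0 | (no moves)
Q's transition system — 22 states:
  v0 = b.b.(0 + 0) + a.b.(0 + 0) + a.(a.0 | a.0) | (a.a.0 + b.b.0) | ··a··> v1, ··a··> v2, ··a··> v3, ··b··> v3, ··b··> v4
  v1 = a.(a.0 | a.0) | a.0 | ··a··> v5, ··a··> v6
  v2 = a.0 | a.0 | (a.a.0 + b.b.0) | ··a··> v6, ··a··> v7, ··a··> v8, ··b··> v9
  v3 = b.(0 + 0) | ··b··> v10
  v4 = a.(a.0 | a.0) | b.0 | ··a··> v9, ··b··> v5
  v5 = a.(a.0 | a.0) | 0 | ··a··> v11
  v6 = a.0 | a.0 | a.0 | ··a··> v11, ··a··> v12, ··a··> v13
  v7 = 0 | a.0 | (a.a.0 + b.b.0) | ··a··> v12, ··a··> v14, ··b··> v15
  v8 = a.0 | 0 | (a.a.0 + b.b.0) | ··a··> v13, ··a··> v14, ··b··> v16
  v9 = a.0 | a.0 | b.0 | ··a··> v15, ··a··> v16, ··b··> v11
  v10 = 0 + 0 | (no moves)
  v11 = a.0 | a.0 | 0 | ··a··> v17, ··a··> v18
  v12 = 0 | a.0 | a.0 | ··a··> v17, ··a··> v19
  v13 = a.0 | 0 | a.0 | ··a··> v18, ··a··> v19
  v14 = 0 | 0 | (a.a.0 + b.b.0) | ··a··> v19, ··b··> v20
  v15 = 0 | a.0 | b.0 | ··a··> v20, ··b··> v17
  v16 = a.0 | 0 | b.0 | ··a··> v20, ··b··> v18
  v17 = 0 | a.0 | 0 | ··a··> v21
  v18 = a.0 | 0 | 0 | ··a··> v21
  v19 = 0 | 0 | a.0 | ··a··> v21
  v20 = 0 | 0 | b.0 | ··b··> v21
  v21 = 0 | 0 | 0 | (no moves)
Partition-refinement fixed point:
  B0 = {u0, v0}
  B1 = {u1, v1}
  B2 = {u5, u6, v5, v6}
  B3 = {u11, u12, u13, v11, v12, v13}
  B4 = {u17, u18, u19, v17, v18, v19}
  B5 = {u10, u21, v10, v21}
  B6 = {u20, u3, v20, v3}
  B7 = {u4, v4}
  B8 = {u9, v9}
  B9 = {u15, u16, v15, v16}
  B10 = {u2, v2}
  B11 = {u7, u8, v7, v8}
  B12 = {u14, v14}
u0 ∈ B0, v0 ∈ B0 → same block

bisimilar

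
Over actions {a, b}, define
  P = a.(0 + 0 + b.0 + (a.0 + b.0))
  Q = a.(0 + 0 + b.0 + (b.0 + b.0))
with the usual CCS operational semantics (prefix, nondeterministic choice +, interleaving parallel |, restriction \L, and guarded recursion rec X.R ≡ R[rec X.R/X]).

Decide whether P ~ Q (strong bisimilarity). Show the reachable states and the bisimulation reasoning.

Reachable graph of P (3 states):
  u0 = a.(0 + 0 + b.0 + (a.0 + b.0)) has moves —a→ u1
  u1 = 0 + 0 + b.0 + (a.0 + b.0) has moves —a→ u2, —b→ u2
  u2 = 0 has moves stopped
Reachable graph of Q (3 states):
  v0 = a.(0 + 0 + b.0 + (b.0 + b.0)) has moves —a→ v1
  v1 = 0 + 0 + b.0 + (b.0 + b.0) has moves —b→ v2
  v2 = 0 has moves stopped
Partition-refinement fixed point:
  B0 = {u0}
  B1 = {u1}
  B2 = {u2, v2}
  B3 = {v0}
  B4 = {v1}
u0 ∈ B0, v0 ∈ B3 → different blocks

P ≁ Q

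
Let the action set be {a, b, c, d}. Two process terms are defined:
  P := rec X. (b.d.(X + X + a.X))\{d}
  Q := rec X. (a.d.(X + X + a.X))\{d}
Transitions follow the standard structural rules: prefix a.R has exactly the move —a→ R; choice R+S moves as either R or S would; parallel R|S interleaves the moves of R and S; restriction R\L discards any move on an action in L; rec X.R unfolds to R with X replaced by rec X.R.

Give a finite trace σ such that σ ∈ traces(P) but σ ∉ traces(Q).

LTS(P): 2 reachable states
  s0 = rec X. (b.d.(X + X + a.X))\{d} → --b--▸ s1
  s1 = (d.((rec X. (b.d.(X + X + a.X))\{d}) + (rec X. (b.d.(X + X + a.X))\{d}) + a.(rec X. (b.d.(X + X + a.X))\{d})))\{d} → deadlocked
LTS(Q): 2 reachable states
  t0 = rec X. (a.d.(X + X + a.X))\{d} → --a--▸ t1
  t1 = (d.((rec X. (a.d.(X + X + a.X))\{d}) + (rec X. (a.d.(X + X + a.X))\{d}) + a.(rec X. (a.d.(X + X + a.X))\{d})))\{d} → deadlocked
Run σ = ⟨b⟩ on P: start {s0}
  [1] b ⇒ {s1}
  — P admits the full trace.
Run σ = ⟨b⟩ on Q: start {t0}
  [1] b ⇒ ∅  — Q cannot continue

b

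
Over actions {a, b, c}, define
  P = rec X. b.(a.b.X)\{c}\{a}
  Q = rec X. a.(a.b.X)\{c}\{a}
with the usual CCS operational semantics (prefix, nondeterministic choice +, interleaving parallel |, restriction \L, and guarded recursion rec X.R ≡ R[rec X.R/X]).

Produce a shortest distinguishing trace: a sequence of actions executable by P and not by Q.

P's transition system — 2 states:
  s0 = rec X. b.(a.b.X)\{c}\{a} ⊢ —b→ s1
  s1 = (a.b.(rec X. b.(a.b.X)\{c}\{a}))\{c}\{a} ⊢ ·
Q's transition system — 2 states:
  t0 = rec X. a.(a.b.X)\{c}\{a} ⊢ —a→ t1
  t1 = (a.b.(rec X. a.(a.b.X)\{c}\{a}))\{c}\{a} ⊢ ·
Executing b from P (initial set {s0}):
  step 1 (b): {s1}
  — P admits the full trace.
Executing b from Q (initial set {t0}):
  step 1 (b): no successor for Q

b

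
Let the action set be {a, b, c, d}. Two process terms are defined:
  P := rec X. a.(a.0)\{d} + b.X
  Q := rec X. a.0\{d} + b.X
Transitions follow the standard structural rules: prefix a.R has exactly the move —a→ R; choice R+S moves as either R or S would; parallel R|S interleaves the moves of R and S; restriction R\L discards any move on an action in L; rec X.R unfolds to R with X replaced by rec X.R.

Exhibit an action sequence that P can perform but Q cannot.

aa

P's transition system — 3 states:
  m0 = rec X. a.(a.0)\{d} + b.X → --a--▸ m1, --b--▸ m0
  m1 = (a.0)\{d} → --a--▸ m2
  m2 = 0\{d} → (no moves)
Q's transition system — 2 states:
  n0 = rec X. a.0\{d} + b.X → --a--▸ n1, --b--▸ n0
  n1 = 0\{d} → (no moves)
Trace ⟨aa⟩ through P, begin at {m0}:
  after a @ step 1: {m1}
  after a @ step 2: {m2}
  ✓ P
Trace ⟨aa⟩ through Q, begin at {n0}:
  after a @ step 1: {n1}
  after a @ step 2: ∅ (Q stuck)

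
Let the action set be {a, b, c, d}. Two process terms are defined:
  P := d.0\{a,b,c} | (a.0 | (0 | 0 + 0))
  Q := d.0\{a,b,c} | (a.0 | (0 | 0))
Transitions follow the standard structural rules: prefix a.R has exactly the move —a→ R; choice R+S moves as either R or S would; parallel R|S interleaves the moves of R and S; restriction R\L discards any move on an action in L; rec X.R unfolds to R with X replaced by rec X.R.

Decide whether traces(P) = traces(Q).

YES

P's transition system — 4 states:
  s0 = d.0\{a,b,c} | (a.0 | (0 | 0 + 0)) ⊢ --a--▸ s1, --d--▸ s2
  s1 = d.0\{a,b,c} | (0 | (0 | 0 + 0)) ⊢ --d--▸ s3
  s2 = 0\{a,b,c} | (a.0 | (0 | 0 + 0)) ⊢ --a--▸ s3
  s3 = 0\{a,b,c} | (0 | (0 | 0 + 0)) ⊢ deadlocked
Q's transition system — 4 states:
  t0 = d.0\{a,b,c} | (a.0 | (0 | 0)) ⊢ --a--▸ t1, --d--▸ t2
  t1 = d.0\{a,b,c} | (0 | (0 | 0)) ⊢ --d--▸ t3
  t2 = 0\{a,b,c} | (a.0 | (0 | 0)) ⊢ --a--▸ t3
  t3 = 0\{a,b,c} | (0 | (0 | 0)) ⊢ deadlocked
Coarsest stable partition (strong bisimilarity classes):
  B0 = {s0, t0}
  B1 = {s1, t1}
  B2 = {s3, t3}
  B3 = {s2, t2}
s0 ∈ B0, t0 ∈ B0 → same block
Bisimilar ⇒ trace-equivalent.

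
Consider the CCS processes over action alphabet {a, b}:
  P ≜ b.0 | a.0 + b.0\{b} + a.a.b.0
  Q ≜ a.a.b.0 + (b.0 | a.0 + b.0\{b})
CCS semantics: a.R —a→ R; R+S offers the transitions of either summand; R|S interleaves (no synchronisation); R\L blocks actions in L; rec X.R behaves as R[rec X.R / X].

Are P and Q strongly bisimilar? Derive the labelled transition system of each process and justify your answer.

LTS(P): 8 reachable states
  p0 = b.0 | a.0 + b.0\{b} + a.a.b.0 has moves =a=> p1, =a=> p2, =b=> p3, =b=> p4
  p1 = a.b.0 has moves =a=> p5
  p2 = b.0 | 0 has moves =b=> p6
  p3 = 0 | a.0 has moves =a=> p6
  p4 = 0\{b} has moves ∅
  p5 = b.0 has moves =b=> p7
  p6 = 0 | 0 has moves ∅
  p7 = 0 has moves ∅
LTS(Q): 8 reachable states
  q0 = a.a.b.0 + (b.0 | a.0 + b.0\{b}) has moves =a=> q1, =a=> q2, =b=> q3, =b=> q4
  q1 = a.b.0 has moves =a=> q5
  q2 = b.0 | 0 has moves =b=> q6
  q3 = 0 | a.0 has moves =a=> q6
  q4 = 0\{b} has moves ∅
  q5 = b.0 has moves =b=> q7
  q6 = 0 | 0 has moves ∅
  q7 = 0 has moves ∅
Bisimilarity quotient blocks:
  B0 = {p0, q0}
  B1 = {p1, q1}
  B2 = {p2, p5, q2, q5}
  B3 = {p4, p6, p7, q4, q6, q7}
  B4 = {p3, q3}
p0 ∈ B0, q0 ∈ B0 → same block

YES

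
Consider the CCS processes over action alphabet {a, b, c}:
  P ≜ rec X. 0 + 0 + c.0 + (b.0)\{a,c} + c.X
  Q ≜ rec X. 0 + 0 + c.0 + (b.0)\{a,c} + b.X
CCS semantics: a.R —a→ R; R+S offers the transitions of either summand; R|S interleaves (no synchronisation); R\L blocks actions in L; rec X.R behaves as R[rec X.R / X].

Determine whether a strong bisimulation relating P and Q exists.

NO

Reachable graph of P (3 states):
  s0 = rec X. 0 + 0 + c.0 + (b.0)\{a,c} + c.X :: -b-> s1, -c-> s0, -c-> s2
  s1 = 0\{a,c} :: stopped
  s2 = 0 :: stopped
Reachable graph of Q (3 states):
  t0 = rec X. 0 + 0 + c.0 + (b.0)\{a,c} + b.X :: -b-> t0, -b-> t1, -c-> t2
  t1 = 0\{a,c} :: stopped
  t2 = 0 :: stopped
Bisimilarity quotient blocks:
  B0 = {s0}
  B1 = {s1, s2, t1, t2}
  B2 = {t0}
s0 ∈ B0, t0 ∈ B2 → different blocks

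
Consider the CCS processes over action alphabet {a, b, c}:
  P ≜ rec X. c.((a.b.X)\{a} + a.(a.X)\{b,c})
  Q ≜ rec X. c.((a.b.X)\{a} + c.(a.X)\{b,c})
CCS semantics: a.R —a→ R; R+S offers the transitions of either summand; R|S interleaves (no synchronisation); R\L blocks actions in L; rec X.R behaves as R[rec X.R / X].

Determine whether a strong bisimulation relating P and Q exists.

P's transition system — 4 states:
  p0 = rec X. c.((a.b.X)\{a} + a.(a.X)\{b,c}) ⊢ --c--▸ p1
  p1 = (a.b.(rec X. c.((a.b.X)\{a} + a.(a.X)\{b,c})))\{a} + a.(a.(rec X. c.((a.b.X)\{a} + a.(a.X)\{b,c})))\{b,c} ⊢ --a--▸ p2
  p2 = (a.(rec X. c.((a.b.X)\{a} + a.(a.X)\{b,c})))\{b,c} ⊢ --a--▸ p3
  p3 = (rec X. c.((a.b.X)\{a} + a.(a.X)\{b,c}))\{b,c} ⊢ (no moves)
Q's transition system — 4 states:
  q0 = rec X. c.((a.b.X)\{a} + c.(a.X)\{b,c}) ⊢ --c--▸ q1
  q1 = (a.b.(rec X. c.((a.b.X)\{a} + c.(a.X)\{b,c})))\{a} + c.(a.(rec X. c.((a.b.X)\{a} + c.(a.X)\{b,c})))\{b,c} ⊢ --c--▸ q2
  q2 = (a.(rec X. c.((a.b.X)\{a} + c.(a.X)\{b,c})))\{b,c} ⊢ --a--▸ q3
  q3 = (rec X. c.((a.b.X)\{a} + c.(a.X)\{b,c}))\{b,c} ⊢ (no moves)
Coarsest stable partition (strong bisimilarity classes):
  B0 = {p0}
  B1 = {p1}
  B2 = {p2, q2}
  B3 = {p3, q3}
  B4 = {q0}
  B5 = {q1}
p0 ∈ B0, q0 ∈ B4 → different blocks

NO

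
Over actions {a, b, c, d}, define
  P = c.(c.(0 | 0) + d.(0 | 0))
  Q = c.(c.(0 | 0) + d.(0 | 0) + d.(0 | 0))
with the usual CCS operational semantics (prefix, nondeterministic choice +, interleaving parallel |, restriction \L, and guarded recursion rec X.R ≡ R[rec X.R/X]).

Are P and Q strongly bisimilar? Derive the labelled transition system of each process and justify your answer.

P ~ Q

Reachable graph of P (3 states):
  s0 = c.(c.(0 | 0) + d.(0 | 0)) → ··c··> s1
  s1 = c.(0 | 0) + d.(0 | 0) → ··c··> s2, ··d··> s2
  s2 = 0 | 0 → ∅
Reachable graph of Q (3 states):
  t0 = c.(c.(0 | 0) + d.(0 | 0) + d.(0 | 0)) → ··c··> t1
  t1 = c.(0 | 0) + d.(0 | 0) + d.(0 | 0) → ··c··> t2, ··d··> t2
  t2 = 0 | 0 → ∅
Coarsest stable partition (strong bisimilarity classes):
  B0 = {s0, t0}
  B1 = {s1, t1}
  B2 = {s2, t2}
s0 ∈ B0, t0 ∈ B0 → same block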